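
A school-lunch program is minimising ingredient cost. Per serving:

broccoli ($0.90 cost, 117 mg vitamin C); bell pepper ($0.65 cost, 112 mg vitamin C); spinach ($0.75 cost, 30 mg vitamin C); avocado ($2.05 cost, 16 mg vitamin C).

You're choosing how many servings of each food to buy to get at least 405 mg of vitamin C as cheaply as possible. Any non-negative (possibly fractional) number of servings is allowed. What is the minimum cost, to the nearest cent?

Cost per mg of vitamin C: bell pepper $0.0058, broccoli $0.0077, spinach $0.0250, avocado $0.1281.
With no serving limits, use only bell pepper: 405 mg / 112 mg = 3.616 servings × $0.65 = $2.35.

$2.35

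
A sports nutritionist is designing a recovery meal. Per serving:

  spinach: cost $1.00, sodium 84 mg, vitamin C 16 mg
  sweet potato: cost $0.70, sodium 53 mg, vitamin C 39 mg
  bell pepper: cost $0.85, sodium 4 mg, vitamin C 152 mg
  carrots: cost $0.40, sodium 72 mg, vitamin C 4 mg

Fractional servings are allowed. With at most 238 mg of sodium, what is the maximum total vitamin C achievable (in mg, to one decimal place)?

Vitamin C per mg sodium: bell pepper 38, sweet potato 0.7358, spinach 0.1905, carrots 0.05556.
With no serving limits, spend the whole sodium allowance on bell pepper: 238 mg / 4 mg × 152 mg = 9044.0 mg.

9044.0 mg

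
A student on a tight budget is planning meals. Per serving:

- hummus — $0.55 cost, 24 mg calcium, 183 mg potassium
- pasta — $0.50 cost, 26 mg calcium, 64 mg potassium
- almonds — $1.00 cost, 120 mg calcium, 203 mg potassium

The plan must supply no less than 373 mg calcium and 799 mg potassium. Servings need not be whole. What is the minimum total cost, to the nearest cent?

$3.52

hummus only: max(373/24, 799/183) = 15.54 servings → $8.55.
pasta only: max(373/26, 799/64) = 14.35 servings → $7.17.
almonds only: max(373/120, 799/203) = 3.936 servings → $3.94.
hummus + pasta with both targets exact would need a negative amount; discard.
hummus + almonds with both tight: 1.18 servings and 2.872 servings → $3.52.
pasta + almonds with both tight: 8.393 servings and 1.29 servings → $5.49.
So the least-cost plan costs $3.52.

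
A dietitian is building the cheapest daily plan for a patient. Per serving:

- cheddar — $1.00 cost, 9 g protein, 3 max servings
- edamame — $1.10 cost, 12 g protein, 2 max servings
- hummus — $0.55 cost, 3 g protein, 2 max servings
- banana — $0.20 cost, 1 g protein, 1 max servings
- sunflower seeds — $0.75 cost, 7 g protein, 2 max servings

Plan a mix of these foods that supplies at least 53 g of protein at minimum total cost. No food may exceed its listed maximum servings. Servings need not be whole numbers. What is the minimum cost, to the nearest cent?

Cost per g of protein: edamame $0.0917, sunflower seeds $0.1071, cheddar $0.1111, hummus $0.1833, banana $0.2000.
Take 2 servings of edamame: +24.0 g protein for $2.20 (total $2.20, still need 29.0 g).
Take 2 servings of sunflower seeds: +14.0 g protein for $1.50 (total $3.70, still need 15.0 g).
Take 1.667 servings of cheddar: +15.0 g protein for $1.67 (total $5.37, still need 0.0 g).
Greedy by cheapest-per-g is optimal for a single linear constraint, so the minimum cost is $5.37.

$5.37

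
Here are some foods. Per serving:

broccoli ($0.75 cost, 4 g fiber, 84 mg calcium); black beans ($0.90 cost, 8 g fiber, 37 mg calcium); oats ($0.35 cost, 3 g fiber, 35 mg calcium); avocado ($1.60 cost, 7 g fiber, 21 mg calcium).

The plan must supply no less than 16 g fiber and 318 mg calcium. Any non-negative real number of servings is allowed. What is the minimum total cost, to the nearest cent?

This is a tiny linear program; its minimum lies at a vertex of the feasible set. List the vertices and price them.
broccoli only: max(16/4, 318/84) = 4 servings → $3.00.
black beans only: max(16/8, 318/37) = 8.595 servings → $7.74.
oats only: max(16/3, 318/35) = 9.086 servings → $3.18.
avocado only: max(16/7, 318/21) = 15.14 servings → $24.23.
broccoli + black beans with both tight: 3.725 servings and 0.1374 servings → $2.92.
broccoli + oats with both tight: 3.518 servings and 0.6429 servings → $2.86.
broccoli + avocado with both tight: 3.75 servings and 0.1429 servings → $3.04.
black beans + oats: the both-tight solution has a negative serving — not a feasible corner.
black beans + avocado: the both-tight solution has a negative serving — not a feasible corner.
oats + avocado with both targets exact would need a negative amount; discard.
Cheapest feasible corner: $2.86.

$2.86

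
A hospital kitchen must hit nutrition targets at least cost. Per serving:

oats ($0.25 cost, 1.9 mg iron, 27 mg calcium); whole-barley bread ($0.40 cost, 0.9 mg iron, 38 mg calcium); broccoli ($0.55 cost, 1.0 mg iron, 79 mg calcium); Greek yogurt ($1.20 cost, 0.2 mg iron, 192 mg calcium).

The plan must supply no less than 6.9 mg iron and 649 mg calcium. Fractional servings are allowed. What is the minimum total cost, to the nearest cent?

With two linear requirements the optimum uses one or two foods; enumerate the corners.
oats only: max(6.9/1.9, 649/27) = 24.04 servings → $6.01.
whole-barley bread only: max(6.9/0.9, 649/38) = 17.08 servings → $6.83.
broccoli only: max(6.9/1.0, 649/79) = 8.215 servings → $4.52.
Greek yogurt only: max(6.9/0.2, 649/192) = 34.5 servings → $41.40.
oats + whole-barley bread: intersection lies outside the first quadrant.
oats + broccoli with both targets exact would need a negative amount; discard.
oats + Greek yogurt with both tight: 3.325 servings and 2.913 servings → $4.33.
whole-barley bread + broccoli: the both-tight solution has a negative serving — not a feasible corner.
whole-barley bread + Greek yogurt with both tight: 7.234 servings and 1.949 servings → $5.23.
broccoli + Greek yogurt with both tight: 6.782 servings and 0.5897 servings → $4.44.
Cheapest feasible corner: $4.33.

$4.33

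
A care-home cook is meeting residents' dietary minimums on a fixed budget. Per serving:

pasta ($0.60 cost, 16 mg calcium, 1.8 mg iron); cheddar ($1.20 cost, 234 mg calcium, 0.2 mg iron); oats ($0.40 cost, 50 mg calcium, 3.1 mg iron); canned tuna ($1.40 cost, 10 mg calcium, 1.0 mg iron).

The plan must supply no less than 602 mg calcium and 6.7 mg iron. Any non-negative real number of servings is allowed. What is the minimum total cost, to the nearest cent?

$3.38

This is a tiny linear program; its minimum lies at a vertex of the feasible set. List the vertices and price them.
pasta only: max(602/16, 6.7/1.8) = 37.62 servings → $22.57.
cheddar only: max(602/234, 6.7/0.2) = 33.5 servings → $40.20.
oats only: max(602/50, 6.7/3.1) = 12.04 servings → $4.82.
canned tuna only: max(602/10, 6.7/1.0) = 60.2 servings → $84.28.
pasta + cheddar with both tight: 3.463 servings and 2.336 servings → $4.88.
pasta + oats: intersection lies outside the first quadrant.
pasta + canned tuna with both targets exact would need a negative amount; discard.
cheddar + oats with both tight: 2.14 servings and 2.023 servings → $3.38.
cheddar + canned tuna with both tight: 2.306 servings and 6.239 servings → $11.50.
oats + canned tuna: intersection lies outside the first quadrant.
Cheapest feasible corner: $3.38.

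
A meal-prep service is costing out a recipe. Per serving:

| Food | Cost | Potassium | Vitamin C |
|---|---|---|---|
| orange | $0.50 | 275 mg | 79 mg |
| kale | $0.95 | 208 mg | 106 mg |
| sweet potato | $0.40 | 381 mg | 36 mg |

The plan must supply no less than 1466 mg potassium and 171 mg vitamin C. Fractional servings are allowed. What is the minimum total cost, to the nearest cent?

Check every corner: each single food scaled to meet both minima, and each pair solved so both constraints bind.
orange only: max(1466/275, 171/79) = 5.331 servings → $2.67.
kale only: max(1466/208, 171/106) = 7.048 servings → $6.70.
sweet potato only: max(1466/381, 171/36) = 4.75 servings → $1.90.
orange + kale: the both-tight solution has a negative serving — not a feasible corner.
orange + sweet potato with both tight: 0.6127 servings and 3.406 servings → $1.67.
kale + sweet potato with both tight: 0.3762 servings and 3.642 servings → $1.81.
Cheapest feasible corner: $1.67.

$1.67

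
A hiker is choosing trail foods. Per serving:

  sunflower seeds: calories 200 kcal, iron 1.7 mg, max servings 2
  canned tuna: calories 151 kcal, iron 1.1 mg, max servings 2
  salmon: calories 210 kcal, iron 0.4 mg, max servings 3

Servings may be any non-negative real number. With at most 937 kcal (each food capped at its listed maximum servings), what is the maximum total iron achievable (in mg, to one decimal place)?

6.0 mg

Iron per kcal: sunflower seeds 0.0085, canned tuna 0.007285, salmon 0.001905.
Take 2 servings of sunflower seeds: uses 400 kcal, +3.4 mg iron (running total 3.4 mg).
Take 2 servings of canned tuna: uses 302 kcal, +2.2 mg iron (running total 5.6 mg).
Take 1.119 servings of salmon: uses 235 kcal, +0.4 mg iron (running total 6.0 mg).
Filling greedily by iron-per-kcal is optimal for one linear limit, giving 6.0 mg.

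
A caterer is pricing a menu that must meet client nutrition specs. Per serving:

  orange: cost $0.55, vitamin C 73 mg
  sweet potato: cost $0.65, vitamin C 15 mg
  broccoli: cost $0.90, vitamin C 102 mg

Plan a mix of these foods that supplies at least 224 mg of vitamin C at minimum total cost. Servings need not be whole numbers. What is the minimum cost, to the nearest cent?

Cost per mg of vitamin C: orange $0.0075, broccoli $0.0088, sweet potato $0.0433.
With no serving limits, use only orange: 224 mg / 73 mg = 3.068 servings × $0.55 = $1.69.

$1.69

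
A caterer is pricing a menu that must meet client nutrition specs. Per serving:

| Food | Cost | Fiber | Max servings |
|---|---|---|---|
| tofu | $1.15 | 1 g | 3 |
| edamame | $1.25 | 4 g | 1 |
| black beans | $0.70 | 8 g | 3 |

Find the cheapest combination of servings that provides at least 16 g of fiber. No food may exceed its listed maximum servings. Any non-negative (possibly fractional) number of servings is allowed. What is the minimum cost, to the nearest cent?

$1.40

Cost per g of fiber: black beans $0.0875, edamame $0.3125, tofu $1.1500.
Take 2 servings of black beans: +16.0 g fiber for $1.40 (total $1.40, still need 0.0 g).
Filling from the cheapest source first is optimal under one linear minimum: $1.40.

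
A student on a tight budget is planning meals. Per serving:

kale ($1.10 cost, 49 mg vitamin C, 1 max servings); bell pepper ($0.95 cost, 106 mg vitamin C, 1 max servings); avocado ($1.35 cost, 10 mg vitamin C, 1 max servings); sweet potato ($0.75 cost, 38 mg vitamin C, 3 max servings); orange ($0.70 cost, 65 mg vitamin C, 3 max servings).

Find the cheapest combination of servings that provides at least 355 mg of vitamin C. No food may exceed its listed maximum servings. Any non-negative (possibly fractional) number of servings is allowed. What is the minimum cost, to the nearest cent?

Cost per mg of vitamin C: bell pepper $0.0090, orange $0.0108, sweet potato $0.0197, kale $0.0224, avocado $0.1350.
Take 1 serving of bell pepper: +106.0 mg vitamin C for $0.95 (total $0.95, still need 249.0 mg).
Take 3 servings of orange: +195.0 mg vitamin C for $2.10 (total $3.05, still need 54.0 mg).
Take 1.421 servings of sweet potato: +54.0 mg vitamin C for $1.07 (total $4.12, still need 0.0 mg).
Greedy by cheapest-per-mg is optimal for a single linear constraint, so the minimum cost is $4.12.

$4.12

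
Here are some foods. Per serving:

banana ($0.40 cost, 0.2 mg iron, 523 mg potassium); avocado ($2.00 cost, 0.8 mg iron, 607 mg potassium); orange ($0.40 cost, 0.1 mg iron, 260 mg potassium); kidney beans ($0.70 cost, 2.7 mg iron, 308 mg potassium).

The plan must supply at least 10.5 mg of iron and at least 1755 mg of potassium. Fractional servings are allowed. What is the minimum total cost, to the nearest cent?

$3.11

banana only: max(10.5/0.2, 1755/523) = 52.5 servings → $21.00.
avocado only: max(10.5/0.8, 1755/607) = 13.12 servings → $26.25.
orange only: max(10.5/0.1, 1755/260) = 105 servings → $42.00.
kidney beans only: max(10.5/2.7, 1755/308) = 5.698 servings → $3.99.
banana + avocado: intersection lies outside the first quadrant.
banana + orange: intersection lies outside the first quadrant.
banana + kidney beans with both tight: 1.114 servings and 3.806 servings → $3.11.
avocado + orange: intersection lies outside the first quadrant.
avocado + kidney beans with both tight: 1.08 servings and 3.569 servings → $4.66.
orange + kidney beans with both tight: 2.242 servings and 3.806 servings → $3.56.
The minimum over all feasible corners is $3.11.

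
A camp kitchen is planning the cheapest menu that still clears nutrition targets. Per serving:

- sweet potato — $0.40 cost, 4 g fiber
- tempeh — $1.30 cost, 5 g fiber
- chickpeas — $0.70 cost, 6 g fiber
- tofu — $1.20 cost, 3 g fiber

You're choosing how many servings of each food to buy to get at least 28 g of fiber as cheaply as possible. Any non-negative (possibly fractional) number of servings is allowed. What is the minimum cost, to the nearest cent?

$2.80

Cost per g of fiber: sweet potato $0.1000, chickpeas $0.1167, tempeh $0.2600, tofu $0.4000.
With no serving limits, use only sweet potato: 28 g / 4 g = 7 servings × $0.40 = $2.80.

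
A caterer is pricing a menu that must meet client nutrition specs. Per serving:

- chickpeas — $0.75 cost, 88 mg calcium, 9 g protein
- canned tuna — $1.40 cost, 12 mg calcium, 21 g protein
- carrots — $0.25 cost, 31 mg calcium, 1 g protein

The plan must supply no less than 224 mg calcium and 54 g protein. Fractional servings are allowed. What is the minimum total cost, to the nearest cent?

$3.95

At the optimum either one food covers both requirements or two foods hit both targets exactly; no other combination can be cheaper.
chickpeas only: max(224/88, 54/9) = 6 servings → $4.50.
canned tuna only: max(224/12, 54/21) = 18.67 servings → $26.13.
carrots only: max(224/31, 54/1) = 54 servings → $13.50.
chickpeas + canned tuna with both tight: 2.331 servings and 1.572 servings → $3.95.
chickpeas + carrots: intersection lies outside the first quadrant.
canned tuna + carrots with both tight: 2.269 servings and 6.347 servings → $4.76.
The minimum over all feasible corners is $3.95.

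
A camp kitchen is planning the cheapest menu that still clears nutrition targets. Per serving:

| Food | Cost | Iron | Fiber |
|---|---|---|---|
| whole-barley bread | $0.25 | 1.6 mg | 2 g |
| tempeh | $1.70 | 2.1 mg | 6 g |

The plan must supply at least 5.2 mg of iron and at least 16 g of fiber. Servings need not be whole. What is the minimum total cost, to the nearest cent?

A basic optimal solution has at most two foods positive. Try each food alone and each pair with both targets met exactly.
whole-barley bread only: max(5.2/1.6, 16/2) = 8 servings → $2.00.
tempeh only: max(5.2/2.1, 16/6) = 2.667 servings → $4.53.
whole-barley bread + tempeh: the both-tight solution has a negative serving — not a feasible corner.
Cheapest feasible corner: $2.00.

$2.00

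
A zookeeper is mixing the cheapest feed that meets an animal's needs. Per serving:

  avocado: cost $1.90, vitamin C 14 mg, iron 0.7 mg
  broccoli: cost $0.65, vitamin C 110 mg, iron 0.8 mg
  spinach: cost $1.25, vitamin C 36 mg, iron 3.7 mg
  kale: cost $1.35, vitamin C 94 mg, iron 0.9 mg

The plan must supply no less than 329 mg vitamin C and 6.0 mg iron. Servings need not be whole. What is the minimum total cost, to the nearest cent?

$3.03

With two linear requirements the optimum uses one or two foods; enumerate the corners.
avocado only: max(329/14, 6.0/0.7) = 23.5 servings → $44.65.
broccoli only: max(329/110, 6.0/0.8) = 7.5 servings → $4.88.
spinach only: max(329/36, 6.0/3.7) = 9.139 servings → $11.42.
kale only: max(329/94, 6.0/0.9) = 6.667 servings → $9.00.
avocado + broccoli with both tight: 6.03 servings and 2.223 servings → $12.90.
avocado + spinach: intersection lies outside the first quadrant.
avocado + kale with both tight: 5.036 servings and 2.75 servings → $13.28.
broccoli + spinach with both tight: 2.648 servings and 1.049 servings → $3.03.
broccoli + kale with both targets exact would need a negative amount; discard.
spinach + kale with both tight: 0.8494 servings and 3.175 servings → $5.35.
The minimum over all feasible corners is $3.03.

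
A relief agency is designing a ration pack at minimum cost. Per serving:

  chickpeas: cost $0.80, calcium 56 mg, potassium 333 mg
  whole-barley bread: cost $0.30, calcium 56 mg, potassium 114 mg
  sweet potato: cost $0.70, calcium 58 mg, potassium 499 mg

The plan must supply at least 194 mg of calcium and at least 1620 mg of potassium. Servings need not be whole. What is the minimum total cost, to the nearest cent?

$2.29

An LP optimum is at a vertex; with two nutrient constraints at most two foods are used. Check each candidate.
chickpeas only: max(194/56, 1620/333) = 4.865 servings → $3.89.
whole-barley bread only: max(194/56, 1620/114) = 14.21 servings → $4.26.
sweet potato only: max(194/58, 1620/499) = 3.345 servings → $2.34.
chickpeas + whole-barley bread with both targets exact would need a negative amount; discard.
chickpeas + sweet potato with both tight: 0.3298 servings and 3.026 servings → $2.38.
whole-barley bread + sweet potato with both tight: 0.1334 servings and 3.216 servings → $2.29.
Cheapest feasible corner: $2.29.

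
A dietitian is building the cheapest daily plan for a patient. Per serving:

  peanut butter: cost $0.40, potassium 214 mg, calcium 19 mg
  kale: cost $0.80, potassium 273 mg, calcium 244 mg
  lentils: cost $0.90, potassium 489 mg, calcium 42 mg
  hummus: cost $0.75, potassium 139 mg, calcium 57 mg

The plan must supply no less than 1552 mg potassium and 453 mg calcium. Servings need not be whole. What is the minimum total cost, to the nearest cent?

With two linear requirements the optimum uses one or two foods; enumerate the corners.
peanut butter only: max(1552/214, 453/19) = 23.84 servings → $9.54.
kale only: max(1552/273, 453/244) = 5.685 servings → $4.55.
lentils only: max(1552/489, 453/42) = 10.79 servings → $9.71.
hummus only: max(1552/139, 453/57) = 11.17 servings → $8.37.
peanut butter + kale with both tight: 5.423 servings and 1.434 servings → $3.32.
peanut butter + lentils with both targets exact would need a negative amount; discard.
peanut butter + hummus with both tight: 2.668 servings and 7.058 servings → $6.36.
kale + lentils with both tight: 1.45 servings and 2.365 servings → $3.29.
kale + hummus with both targets exact would need a negative amount; discard.
lentils + hummus with both tight: 1.157 servings and 7.095 servings → $6.36.
Cheapest feasible corner: $3.29.

$3.29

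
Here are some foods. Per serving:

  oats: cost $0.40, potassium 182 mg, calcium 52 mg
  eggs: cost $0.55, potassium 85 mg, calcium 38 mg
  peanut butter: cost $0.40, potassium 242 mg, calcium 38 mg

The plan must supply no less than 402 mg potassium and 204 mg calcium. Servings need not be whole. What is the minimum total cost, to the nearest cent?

$1.57

Check every corner: each single food scaled to meet both minima, and each pair solved so both constraints bind.
oats only: max(402/182, 204/52) = 3.923 servings → $1.57.
eggs only: max(402/85, 204/38) = 5.368 servings → $2.95.
peanut butter only: max(402/242, 204/38) = 5.368 servings → $2.15.
oats + eggs: the both-tight solution has a negative serving — not a feasible corner.
oats + peanut butter: intersection lies outside the first quadrant.
eggs + peanut butter: the both-tight solution has a negative serving — not a feasible corner.
Cheapest feasible corner: $1.57.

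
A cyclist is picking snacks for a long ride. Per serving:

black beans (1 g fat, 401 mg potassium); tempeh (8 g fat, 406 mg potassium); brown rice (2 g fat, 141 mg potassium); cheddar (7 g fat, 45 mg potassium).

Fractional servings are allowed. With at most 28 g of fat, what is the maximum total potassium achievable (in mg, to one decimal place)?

Potassium per g fat: black beans 401, brown rice 70.5, tempeh 50.75, cheddar 6.429.
With no serving limits, spend the whole fat allowance on black beans: 28 g / 1 g × 401 mg = 11228.0 mg.

11228.0 mg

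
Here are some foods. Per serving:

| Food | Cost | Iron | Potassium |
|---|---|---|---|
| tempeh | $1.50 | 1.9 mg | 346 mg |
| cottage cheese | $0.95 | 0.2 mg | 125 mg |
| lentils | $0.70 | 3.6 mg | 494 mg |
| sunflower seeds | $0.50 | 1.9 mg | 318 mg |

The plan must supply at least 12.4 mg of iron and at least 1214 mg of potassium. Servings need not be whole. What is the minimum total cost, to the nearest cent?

This is a tiny linear program; its minimum lies at a vertex of the feasible set. List the vertices and price them.
tempeh only: max(12.4/1.9, 1214/346) = 6.526 servings → $9.79.
cottage cheese only: max(12.4/0.2, 1214/125) = 62 servings → $58.90.
lentils only: max(12.4/3.6, 1214/494) = 3.444 servings → $2.41.
sunflower seeds only: max(12.4/1.9, 1214/318) = 6.526 servings → $3.26.
tempeh + cottage cheese: intersection lies outside the first quadrant.
tempeh + lentils: the both-tight solution has a negative serving — not a feasible corner.
tempeh + sunflower seeds: intersection lies outside the first quadrant.
cottage cheese + lentils with both targets exact would need a negative amount; discard.
cottage cheese + sunflower seeds with both targets exact would need a negative amount; discard.
lentils + sunflower seeds: intersection lies outside the first quadrant.
The minimum over all feasible corners is $2.41.

$2.41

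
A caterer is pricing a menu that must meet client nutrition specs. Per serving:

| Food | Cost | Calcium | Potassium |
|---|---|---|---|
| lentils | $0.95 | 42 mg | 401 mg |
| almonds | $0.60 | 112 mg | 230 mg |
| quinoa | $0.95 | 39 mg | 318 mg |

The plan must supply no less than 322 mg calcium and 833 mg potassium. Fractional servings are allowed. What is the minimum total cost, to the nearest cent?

$2.12

With two linear requirements the optimum uses one or two foods; enumerate the corners.
lentils only: max(322/42, 833/401) = 7.667 servings → $7.28.
almonds only: max(322/112, 833/230) = 3.622 servings → $2.17.
quinoa only: max(322/39, 833/318) = 8.256 servings → $7.84.
lentils + almonds with both tight: 0.5457 servings and 2.67 servings → $2.12.
lentils + quinoa with both targets exact would need a negative amount; discard.
almonds + quinoa with both tight: 2.624 servings and 0.7219 servings → $2.26.
Cheapest feasible corner: $2.12.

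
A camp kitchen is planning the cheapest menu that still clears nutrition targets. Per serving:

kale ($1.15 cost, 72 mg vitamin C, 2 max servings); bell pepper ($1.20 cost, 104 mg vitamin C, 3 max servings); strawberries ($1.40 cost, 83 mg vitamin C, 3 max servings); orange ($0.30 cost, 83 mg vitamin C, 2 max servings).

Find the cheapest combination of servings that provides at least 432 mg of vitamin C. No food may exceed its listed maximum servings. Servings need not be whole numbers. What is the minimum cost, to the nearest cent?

Cost per mg of vitamin C: orange $0.0036, bell pepper $0.0115, kale $0.0160, strawberries $0.0169.
Take 2 servings of orange: +166.0 mg vitamin C for $0.60 (total $0.60, still need 266.0 mg).
Take 2.558 servings of bell pepper: +266.0 mg vitamin C for $3.07 (total $3.67, still need 0.0 mg).
Filling from the cheapest source first is optimal under one linear minimum: $3.67.

$3.67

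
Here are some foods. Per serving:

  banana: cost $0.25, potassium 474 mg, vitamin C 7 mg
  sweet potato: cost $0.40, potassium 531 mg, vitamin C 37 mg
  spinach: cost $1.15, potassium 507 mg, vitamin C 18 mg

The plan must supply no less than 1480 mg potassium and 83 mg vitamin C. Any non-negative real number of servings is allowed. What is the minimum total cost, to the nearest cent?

Compare the cost at each extreme point of the feasible region.
banana only: max(1480/474, 83/7) = 11.86 servings → $2.96.
sweet potato only: max(1480/531, 83/37) = 2.787 servings → $1.11.
spinach only: max(1480/507, 83/18) = 4.611 servings → $5.30.
banana + sweet potato with both tight: 0.7732 servings and 2.097 servings → $1.03.
banana + spinach: intersection lies outside the first quadrant.
sweet potato + spinach with both tight: 1.678 servings and 1.162 servings → $2.01.
So the least-cost plan costs $1.03.

$1.03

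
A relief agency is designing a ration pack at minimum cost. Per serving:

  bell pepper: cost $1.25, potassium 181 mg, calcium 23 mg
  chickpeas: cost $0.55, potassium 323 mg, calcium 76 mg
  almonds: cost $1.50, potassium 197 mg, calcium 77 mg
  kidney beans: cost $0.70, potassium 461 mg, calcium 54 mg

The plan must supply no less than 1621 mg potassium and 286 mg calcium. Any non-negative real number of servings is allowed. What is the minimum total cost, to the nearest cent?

For a min-cost LP with two ≥-constraints, a basic feasible solution has at most two positive variables.
bell pepper only: max(1621/181, 286/23) = 12.43 servings → $15.54.
chickpeas only: max(1621/323, 286/76) = 5.019 servings → $2.76.
almonds only: max(1621/197, 286/77) = 8.228 servings → $12.34.
kidney beans only: max(1621/461, 286/54) = 5.296 servings → $3.71.
bell pepper + chickpeas with both tight: 4.871 servings and 2.289 servings → $7.35.
bell pepper + almonds with both tight: 7.28 servings and 1.54 servings → $11.41.
bell pepper + kidney beans: intersection lies outside the first quadrant.
chickpeas + almonds: the both-tight solution has a negative serving — not a feasible corner.
chickpeas + kidney beans with both tight: 2.519 servings and 1.752 servings → $2.61.
almonds + kidney beans with both tight: 1.783 servings and 2.755 servings → $4.60.
The minimum over all feasible corners is $2.61.

$2.61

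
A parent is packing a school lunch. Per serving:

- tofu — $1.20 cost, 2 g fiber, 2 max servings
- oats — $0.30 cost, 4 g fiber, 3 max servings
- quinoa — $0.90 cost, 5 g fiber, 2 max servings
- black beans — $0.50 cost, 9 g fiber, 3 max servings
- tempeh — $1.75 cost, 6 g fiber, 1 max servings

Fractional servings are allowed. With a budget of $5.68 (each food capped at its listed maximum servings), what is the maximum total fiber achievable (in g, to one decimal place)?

Fiber per dollar: black beans 18, oats 13.33, quinoa 5.556, tempeh 3.429, tofu 1.667.
Take 3 servings of black beans: spends $1.50, +27.0 g fiber (running total 27.0 g).
Take 3 servings of oats: spends $0.90, +12.0 g fiber (running total 39.0 g).
Take 2 servings of quinoa: spends $1.80, +10.0 g fiber (running total 49.0 g).
Take 0.8457 servings of tempeh: spends $1.48, +5.1 g fiber (running total 54.1 g).
Greedy by best ratio exhausts the cost allowance optimally: 54.1 g.

54.1 g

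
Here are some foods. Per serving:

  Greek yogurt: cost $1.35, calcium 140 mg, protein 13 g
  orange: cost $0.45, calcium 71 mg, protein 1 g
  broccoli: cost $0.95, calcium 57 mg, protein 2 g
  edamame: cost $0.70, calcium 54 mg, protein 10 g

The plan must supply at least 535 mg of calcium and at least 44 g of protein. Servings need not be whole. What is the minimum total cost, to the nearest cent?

$4.80

With two linear requirements the optimum uses one or two foods; enumerate the corners.
Greek yogurt only: max(535/140, 44/13) = 3.821 servings → $5.16.
orange only: max(535/71, 44/1) = 44 servings → $19.80.
broccoli only: max(535/57, 44/2) = 22 servings → $20.90.
edamame only: max(535/54, 44/10) = 9.907 servings → $6.94.
Greek yogurt + orange with both tight: 3.307 servings and 1.015 servings → $4.92.
Greek yogurt + broccoli with both tight: 3.119 servings and 1.725 servings → $5.85.
Greek yogurt + edamame: intersection lies outside the first quadrant.
orange + broccoli: the both-tight solution has a negative serving — not a feasible corner.
orange + edamame with both tight: 4.534 servings and 3.947 servings → $4.80.
broccoli + edamame with both tight: 6.437 servings and 3.113 servings → $8.29.
The minimum over all feasible corners is $4.80.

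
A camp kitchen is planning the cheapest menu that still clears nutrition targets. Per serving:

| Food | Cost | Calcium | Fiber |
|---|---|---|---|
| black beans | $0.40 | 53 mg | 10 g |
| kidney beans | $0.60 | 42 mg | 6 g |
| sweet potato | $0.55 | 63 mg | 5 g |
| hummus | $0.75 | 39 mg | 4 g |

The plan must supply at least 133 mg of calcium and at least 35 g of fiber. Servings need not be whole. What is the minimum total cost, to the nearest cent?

$1.40

Compare the cost at each extreme point of the feasible region.
black beans only: max(133/53, 35/10) = 3.5 servings → $1.40.
kidney beans only: max(133/42, 35/6) = 5.833 servings → $3.50.
sweet potato only: max(133/63, 35/5) = 7 servings → $3.85.
hummus only: max(133/39, 35/4) = 8.75 servings → $6.56.
black beans + kidney beans with both targets exact would need a negative amount; discard.
black beans + sweet potato with both targets exact would need a negative amount; discard.
black beans + hummus: intersection lies outside the first quadrant.
kidney beans + sweet potato with both targets exact would need a negative amount; discard.
kidney beans + hummus: intersection lies outside the first quadrant.
sweet potato + hummus: intersection lies outside the first quadrant.
The minimum over all feasible corners is $1.40.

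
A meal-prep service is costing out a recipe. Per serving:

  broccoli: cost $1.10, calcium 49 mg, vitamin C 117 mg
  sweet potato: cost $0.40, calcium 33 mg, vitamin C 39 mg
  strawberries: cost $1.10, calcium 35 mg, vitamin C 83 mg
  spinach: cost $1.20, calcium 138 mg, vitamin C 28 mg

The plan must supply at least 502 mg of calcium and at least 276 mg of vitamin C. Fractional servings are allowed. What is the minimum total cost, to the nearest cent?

Two binding constraints pin down two serving amounts, so the optimal mix uses at most two foods. The candidates are each food alone (scaled to the tighter of calcium/vitamin C) and each pair with both constraints tight.
broccoli only: max(502/49, 276/117) = 10.24 servings → $11.27.
sweet potato only: max(502/33, 276/39) = 15.21 servings → $6.08.
strawberries only: max(502/35, 276/83) = 14.34 servings → $15.78.
spinach only: max(502/138, 276/28) = 9.857 servings → $11.83.
broccoli + sweet potato: intersection lies outside the first quadrant.
broccoli + strawberries: intersection lies outside the first quadrant.
broccoli + spinach with both tight: 1.627 servings and 3.06 servings → $5.46.
sweet potato + strawberries: intersection lies outside the first quadrant.
sweet potato + spinach with both tight: 5.391 servings and 2.349 servings → $4.97.
strawberries + spinach with both tight: 2.294 servings and 3.056 servings → $6.19.
The minimum over all feasible corners is $4.97.

$4.97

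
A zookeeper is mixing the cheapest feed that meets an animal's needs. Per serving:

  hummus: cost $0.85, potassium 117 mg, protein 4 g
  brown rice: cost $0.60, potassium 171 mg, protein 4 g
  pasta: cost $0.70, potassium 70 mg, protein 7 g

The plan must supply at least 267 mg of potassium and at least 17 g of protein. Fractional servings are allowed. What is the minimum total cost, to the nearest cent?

hummus only: max(267/117, 17/4) = 4.25 servings → $3.61.
brown rice only: max(267/171, 17/4) = 4.25 servings → $2.55.
pasta only: max(267/70, 17/7) = 3.814 servings → $2.67.
hummus + brown rice: the both-tight solution has a negative serving — not a feasible corner.
hummus + pasta with both tight: 1.26 servings and 1.709 servings → $2.27.
brown rice + pasta with both tight: 0.7405 servings and 2.005 servings → $1.85.
So the least-cost plan costs $1.85.

$1.85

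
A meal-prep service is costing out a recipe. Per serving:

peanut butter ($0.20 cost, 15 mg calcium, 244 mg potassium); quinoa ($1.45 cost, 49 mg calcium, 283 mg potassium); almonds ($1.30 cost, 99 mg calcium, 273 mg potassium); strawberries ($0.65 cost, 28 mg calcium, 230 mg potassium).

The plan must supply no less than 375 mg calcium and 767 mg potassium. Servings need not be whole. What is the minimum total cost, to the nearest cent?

peanut butter only: max(375/15, 767/244) = 25 servings → $5.00.
quinoa only: max(375/49, 767/283) = 7.653 servings → $11.10.
almonds only: max(375/99, 767/273) = 3.788 servings → $4.92.
strawberries only: max(375/28, 767/230) = 13.39 servings → $8.71.
peanut butter + quinoa with both targets exact would need a negative amount; discard.
peanut butter + almonds with both targets exact would need a negative amount; discard.
peanut butter + strawberries with both targets exact would need a negative amount; discard.
quinoa + almonds: intersection lies outside the first quadrant.
quinoa + strawberries: the both-tight solution has a negative serving — not a feasible corner.
almonds + strawberries: the both-tight solution has a negative serving — not a feasible corner.
So the least-cost plan costs $4.92.

$4.92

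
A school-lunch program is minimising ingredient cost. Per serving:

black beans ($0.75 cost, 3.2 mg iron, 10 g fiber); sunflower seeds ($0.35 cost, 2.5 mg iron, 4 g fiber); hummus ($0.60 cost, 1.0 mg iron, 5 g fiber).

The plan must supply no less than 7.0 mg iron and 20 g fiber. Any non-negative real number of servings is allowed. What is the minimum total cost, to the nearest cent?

Check every corner: each single food scaled to meet both minima, and each pair solved so both constraints bind.
black beans only: max(7.0/3.2, 20/10) = 2.188 servings → $1.64.
sunflower seeds only: max(7.0/2.5, 20/4) = 5 servings → $1.75.
hummus only: max(7.0/1.0, 20/5) = 7 servings → $4.20.
black beans + sunflower seeds with both tight: 1.803 servings and 0.4918 servings → $1.52.
black beans + hummus: intersection lies outside the first quadrant.
sunflower seeds + hummus with both tight: 1.765 servings and 2.588 servings → $2.17.
So the least-cost plan costs $1.52.

$1.52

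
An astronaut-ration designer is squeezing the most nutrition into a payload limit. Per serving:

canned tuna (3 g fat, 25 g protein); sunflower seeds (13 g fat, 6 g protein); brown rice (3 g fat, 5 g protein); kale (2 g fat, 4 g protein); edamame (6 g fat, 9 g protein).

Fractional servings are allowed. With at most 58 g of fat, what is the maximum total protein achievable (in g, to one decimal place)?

Protein per g fat: canned tuna 8.333, kale 2, brown rice 1.667, edamame 1.5, sunflower seeds 0.4615.
With no serving limits, spend the whole fat allowance on canned tuna: 58 g / 3 g × 25 g = 483.3 g.

483.3 g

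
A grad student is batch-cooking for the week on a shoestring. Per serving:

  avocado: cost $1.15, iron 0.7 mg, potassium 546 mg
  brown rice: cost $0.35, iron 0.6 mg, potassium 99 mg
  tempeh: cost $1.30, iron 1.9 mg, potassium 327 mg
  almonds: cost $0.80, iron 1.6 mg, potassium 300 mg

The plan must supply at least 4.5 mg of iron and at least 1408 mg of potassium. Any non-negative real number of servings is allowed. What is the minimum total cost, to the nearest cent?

This is a tiny linear program; its minimum lies at a vertex of the feasible set. List the vertices and price them.
avocado only: max(4.5/0.7, 1408/546) = 6.429 servings → $7.39.
brown rice only: max(4.5/0.6, 1408/99) = 14.22 servings → $4.98.
tempeh only: max(4.5/1.9, 1408/327) = 4.306 servings → $5.60.
almonds only: max(4.5/1.6, 1408/300) = 4.693 servings → $3.75.
avocado + brown rice with both tight: 1.546 servings and 5.696 servings → $3.77.
avocado + tempeh with both tight: 1.489 servings and 1.82 servings → $4.08.
avocado + almonds with both tight: 1.36 servings and 2.217 servings → $3.34.
brown rice + tempeh with both targets exact would need a negative amount; discard.
brown rice + almonds with both targets exact would need a negative amount; discard.
tempeh + almonds: intersection lies outside the first quadrant.
The minimum over all feasible corners is $3.34.

$3.34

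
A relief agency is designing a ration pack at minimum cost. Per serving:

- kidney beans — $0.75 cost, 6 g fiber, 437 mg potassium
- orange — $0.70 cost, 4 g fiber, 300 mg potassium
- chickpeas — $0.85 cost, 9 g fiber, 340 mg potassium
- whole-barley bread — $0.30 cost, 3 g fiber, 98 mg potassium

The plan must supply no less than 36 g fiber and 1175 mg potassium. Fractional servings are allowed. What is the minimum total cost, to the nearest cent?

$3.40

Two binding constraints pin down two serving amounts, so the optimal mix uses at most two foods. The candidates are each food alone (scaled to the tighter of fiber/potassium) and each pair with both constraints tight.
kidney beans only: max(36/6, 1175/437) = 6 servings → $4.50.
orange only: max(36/4, 1175/300) = 9 servings → $6.30.
chickpeas only: max(36/9, 1175/340) = 4 servings → $3.40.
whole-barley bread only: max(36/3, 1175/98) = 12 servings → $3.60.
kidney beans + orange: the both-tight solution has a negative serving — not a feasible corner.
kidney beans + chickpeas: the both-tight solution has a negative serving — not a feasible corner.
kidney beans + whole-barley bread with both targets exact would need a negative amount; discard.
orange + chickpeas with both targets exact would need a negative amount; discard.
orange + whole-barley bread: the both-tight solution has a negative serving — not a feasible corner.
chickpeas + whole-barley bread: the both-tight solution has a negative serving — not a feasible corner.
Cheapest feasible corner: $3.40.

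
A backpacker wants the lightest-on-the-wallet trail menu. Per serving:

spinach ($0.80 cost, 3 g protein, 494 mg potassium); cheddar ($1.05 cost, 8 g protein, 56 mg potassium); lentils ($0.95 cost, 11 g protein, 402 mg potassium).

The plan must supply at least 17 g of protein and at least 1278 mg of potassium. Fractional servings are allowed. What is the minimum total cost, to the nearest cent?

spinach only: max(17/3, 1278/494) = 5.667 servings → $4.53.
cheddar only: max(17/8, 1278/56) = 22.82 servings → $23.96.
lentils only: max(17/11, 1278/402) = 3.179 servings → $3.02.
spinach + cheddar with both tight: 2.45 servings and 1.206 servings → $3.23.
spinach + lentils with both tight: 1.709 servings and 1.079 servings → $2.39.
cheddar + lentils: the both-tight solution has a negative serving — not a feasible corner.
The minimum over all feasible corners is $2.39.

$2.39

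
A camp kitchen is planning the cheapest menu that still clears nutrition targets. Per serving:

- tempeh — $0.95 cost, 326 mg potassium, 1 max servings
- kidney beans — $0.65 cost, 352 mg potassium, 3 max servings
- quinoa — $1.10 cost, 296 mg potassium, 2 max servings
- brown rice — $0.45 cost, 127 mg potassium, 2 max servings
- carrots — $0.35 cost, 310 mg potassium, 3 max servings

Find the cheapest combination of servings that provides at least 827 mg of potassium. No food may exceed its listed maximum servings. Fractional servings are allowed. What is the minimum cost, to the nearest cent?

Cost per mg of potassium: carrots $0.0011, kidney beans $0.0018, tempeh $0.0029, brown rice $0.0035, quinoa $0.0037.
Take 2.668 servings of carrots: +827.0 mg potassium for $0.93 (total $0.93, still need 0.0 mg).
Filling from the cheapest source first is optimal under one linear minimum: $0.93.

$0.93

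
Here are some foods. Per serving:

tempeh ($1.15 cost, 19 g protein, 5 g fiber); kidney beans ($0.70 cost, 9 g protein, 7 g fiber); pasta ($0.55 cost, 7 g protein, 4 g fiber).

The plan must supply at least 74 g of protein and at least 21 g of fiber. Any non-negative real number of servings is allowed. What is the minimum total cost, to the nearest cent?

Check every corner: each single food scaled to meet both minima, and each pair solved so both constraints bind.
tempeh only: max(74/19, 21/5) = 4.2 servings → $4.83.
kidney beans only: max(74/9, 21/7) = 8.222 servings → $5.76.
pasta only: max(74/7, 21/4) = 10.57 servings → $5.81.
tempeh + kidney beans with both tight: 3.739 servings and 0.3295 servings → $4.53.
tempeh + pasta with both tight: 3.634 servings and 0.7073 servings → $4.57.
kidney beans + pasta: the both-tight solution has a negative serving — not a feasible corner.
Cheapest feasible corner: $4.53.

$4.53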